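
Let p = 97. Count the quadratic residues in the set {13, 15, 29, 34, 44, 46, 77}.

1

(13/97) = -1 → non-residue.
(15/97) = -1 → non-residue.
(29/97) = -1 → non-residue.
(34/97) = -1 → non-residue.
(44/97) = +1 → QR.
(46/97) = -1 → non-residue.
(77/97) = -1 → non-residue.
Total quadratic residues among the 7: 1.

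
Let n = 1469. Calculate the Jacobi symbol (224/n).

1

Pull out 2^5: since 1469 ≡ 5 (mod 8), (2/1469) = -1, so (2/1469)^5 = -1.
Reciprocity: 7 ≡ 3 and 1469 ≡ 1 (mod 4), so (7/1469) = +(1469/7).
Reduce top mod 7: now compute (6/7).
Pull out 2: since 7 ≡ 7 (mod 8), (2/7) = +1.
Reciprocity: 3 ≡ 3 and 7 ≡ 3 (mod 4), so (3/7) = −(7/3).
Reduce top mod 3: now compute (1/3).
Reached (1/3) = 1. Collecting the sign flips along the way, the symbol is +1.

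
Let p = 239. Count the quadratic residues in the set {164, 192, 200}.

(164/239) = -1 → non-residue.
(192/239) = +1 → QR.
(200/239) = +1 → QR.
Total quadratic residues among the 3: 2.

2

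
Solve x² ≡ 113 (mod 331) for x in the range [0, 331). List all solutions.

Since 331 ≡ 3 (mod 4), a square root of 113 is 113^((331+1)/4) = 113^83 mod 331.
Repeated squaring: 113^2≡191, 113^4≡71, 113^8≡76, 113^16≡149, 113^32≡24, 113^64≡245 (mod 331).
113^83 = 113^(64+16+2+1) ≡ 171 (mod 331).
Check: 171² = 29241 ≡ 113 (mod 331). The two roots are 160 and 171.

160, 171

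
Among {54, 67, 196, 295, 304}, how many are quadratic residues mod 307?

(54/307) = +1 → QR.
(67/307) = -1 → non-residue.
(196/307) = +1 → QR.
(295/307) = +1 → QR.
(304/307) = +1 → QR.
Total quadratic residues among the 5: 4.

4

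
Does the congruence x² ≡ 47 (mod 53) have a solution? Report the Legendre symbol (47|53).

1

Euler's criterion: (47/53) ≡ 47^26 (mod 53).
47^2 ≡ 36 (mod 53)
47^4 ≡ 24 (mod 53)
47^8 ≡ 46 (mod 53)
47^16 ≡ 49 (mod 53)
47^26 = 47^(16+8+2) ≡ 1 (mod 53).
Result is 1, so (47/53) = 1.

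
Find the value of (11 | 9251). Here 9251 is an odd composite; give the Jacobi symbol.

Reciprocity: 11 ≡ 3 and 9251 ≡ 3 (mod 4), so (11/9251) = −(9251/11).
Reduce top mod 11: now compute (0/11).
Top reduces to 0: gcd > 1, so the symbol is 0.

0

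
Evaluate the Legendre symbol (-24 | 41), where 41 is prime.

Euler's criterion: (-24/41) ≡ 17^20 (mod 41).
17^2 ≡ 2 (mod 41)
17^4 ≡ 4 (mod 41)
17^8 ≡ 16 (mod 41)
17^16 ≡ 10 (mod 41)
17^20 = 17^(16+4) ≡ 40 (mod 41).
Result is 40 ≡ −1, so (-24/41) = −1.

-1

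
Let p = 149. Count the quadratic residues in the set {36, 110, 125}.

(36/149) = +1 → QR.
(110/149) = +1 → QR.
(125/149) = +1 → QR.
Total quadratic residues among the 3: 3.

3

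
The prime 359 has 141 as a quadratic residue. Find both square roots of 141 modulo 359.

Since 359 ≡ 3 (mod 4), a square root of 141 is 141^((359+1)/4) = 141^90 mod 359.
Repeated squaring: 141^2≡136, 141^4≡187, 141^8≡146, 141^16≡135, 141^32≡275, 141^64≡235 (mod 359).
141^90 = 141^(64+16+8+2) ≡ 44 (mod 359).
Check: 44² = 1936 ≡ 141 (mod 359). The two roots are 44 and 315.

44, 315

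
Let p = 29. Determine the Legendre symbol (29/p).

0

First reduce: 29 ≡ 0 (mod 29).
Top reduces to 0: gcd > 1, so the symbol is 0.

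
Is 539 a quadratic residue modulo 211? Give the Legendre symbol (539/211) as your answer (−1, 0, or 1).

First reduce: 539 ≡ 117 (mod 211).
Reciprocity: 117 ≡ 1 and 211 ≡ 3 (mod 4), so (117/211) = +(211/117).
Reduce top mod 117: now compute (94/117).
Pull out 2: since 117 ≡ 5 (mod 8), (2/117) = -1.
Reciprocity: 47 ≡ 3 and 117 ≡ 1 (mod 4), so (47/117) = +(117/47).
Reduce top mod 47: now compute (23/47).
Reciprocity: 23 ≡ 3 and 47 ≡ 3 (mod 4), so (23/47) = −(47/23).
Reduce top mod 23: now compute (1/23).
Reached (1/23) = 1. Collecting the sign flips along the way, the symbol is +1.

1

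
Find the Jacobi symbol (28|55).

1

Pull out 2^2: since 55 ≡ 7 (mod 8), (2/55) = +1, so (2/55)^2 = +1.
Reciprocity: 7 ≡ 3 and 55 ≡ 3 (mod 4), so (7/55) = −(55/7).
Reduce top mod 7: now compute (6/7).
Pull out 2: since 7 ≡ 7 (mod 8), (2/7) = +1.
Reciprocity: 3 ≡ 3 and 7 ≡ 3 (mod 4), so (3/7) = −(7/3).
Reduce top mod 3: now compute (1/3).
Reached (1/3) = 1. Collecting the sign flips along the way, the symbol is +1.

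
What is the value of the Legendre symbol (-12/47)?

-1

First reduce: -12 ≡ 35 (mod 47).
Reciprocity: 35 ≡ 3 and 47 ≡ 3 (mod 4), so (35/47) = −(47/35).
Reduce top mod 35: now compute (12/35).
Pull out 2^2: since 35 ≡ 3 (mod 8), (2/35) = -1, so (2/35)^2 = +1.
Reciprocity: 3 ≡ 3 and 35 ≡ 3 (mod 4), so (3/35) = −(35/3).
Reduce top mod 3: now compute (2/3).
Pull out 2: since 3 ≡ 3 (mod 8), (2/3) = -1.
Reached (1/3) = 1. Collecting the sign flips along the way, the symbol is -1.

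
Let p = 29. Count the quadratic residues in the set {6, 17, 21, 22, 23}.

(6/29) = +1 → QR.
(17/29) = -1 → non-residue.
(21/29) = -1 → non-residue.
(22/29) = +1 → QR.
(23/29) = +1 → QR.
Total quadratic residues among the 5: 3.

3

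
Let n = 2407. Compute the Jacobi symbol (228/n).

-1

Pull out 2^2: since 2407 ≡ 7 (mod 8), (2/2407) = +1, so (2/2407)^2 = +1.
Reciprocity: 57 ≡ 1 and 2407 ≡ 3 (mod 4), so (57/2407) = +(2407/57).
Reduce top mod 57: now compute (13/57).
Reciprocity: 13 ≡ 1 and 57 ≡ 1 (mod 4), so (13/57) = +(57/13).
Reduce top mod 13: now compute (5/13).
Reciprocity: 5 ≡ 1 and 13 ≡ 1 (mod 4), so (5/13) = +(13/5).
Reduce top mod 5: now compute (3/5).
Reciprocity: 3 ≡ 3 and 5 ≡ 1 (mod 4), so (3/5) = +(5/3).
Reduce top mod 3: now compute (2/3).
Pull out 2: since 3 ≡ 3 (mod 8), (2/3) = -1.
Reached (1/3) = 1. Collecting the sign flips along the way, the symbol is -1.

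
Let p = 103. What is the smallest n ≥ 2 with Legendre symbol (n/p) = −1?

(2/103) = +1, so 2 is a residue.
(3/103) = −1, so 3 is the smallest positive non-residue mod 103.

3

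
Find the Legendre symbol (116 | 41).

-1

First reduce: 116 ≡ 34 (mod 41).
Pull out 2: since 41 ≡ 1 (mod 8), (2/41) = +1.
Reciprocity: 17 ≡ 1 and 41 ≡ 1 (mod 4), so (17/41) = +(41/17).
Reduce top mod 17: now compute (7/17).
Reciprocity: 7 ≡ 3 and 17 ≡ 1 (mod 4), so (7/17) = +(17/7).
Reduce top mod 7: now compute (3/7).
Reciprocity: 3 ≡ 3 and 7 ≡ 3 (mod 4), so (3/7) = −(7/3).
Reduce top mod 3: now compute (1/3).
Reached (1/3) = 1. Collecting the sign flips along the way, the symbol is -1.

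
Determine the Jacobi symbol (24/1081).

1

Pull out 2^3: since 1081 ≡ 1 (mod 8), (2/1081) = +1, so (2/1081)^3 = +1.
Reciprocity: 3 ≡ 3 and 1081 ≡ 1 (mod 4), so (3/1081) = +(1081/3).
Reduce top mod 3: now compute (1/3).
Reached (1/3) = 1. Collecting the sign flips along the way, the symbol is +1.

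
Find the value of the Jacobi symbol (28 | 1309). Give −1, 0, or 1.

Pull out 2^2: since 1309 ≡ 5 (mod 8), (2/1309) = -1, so (2/1309)^2 = +1.
Reciprocity: 7 ≡ 3 and 1309 ≡ 1 (mod 4), so (7/1309) = +(1309/7).
Reduce top mod 7: now compute (0/7).
Top reduces to 0: gcd > 1, so the symbol is 0.

0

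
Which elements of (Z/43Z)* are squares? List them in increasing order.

Square k = 1,…,21 (k and 43−k give the same square):
1²=1, 2²=4, 3²=9, 4²=16, 5²=25, 6²=36, 7²≡6, 8²≡21, 9²≡38, 10²≡14, 11²≡35, 12²≡15, 13²≡40, 14²≡24, 15²≡10, 16²≡41, 17²≡31, 18²≡23, 19²≡17, 20²≡13, 21²≡11 (mod 43).
So the quadratic residues mod 43 are {1, 4, 6, 9, 10, 11, 13, 14, 15, 16, 17, 21, 23, 24, 25, 31, 35, 36, 38, 40, 41}.

1,4,6,9,10,11,13,14,15,16,17,21,23,24,25,31,35,36,38,40,41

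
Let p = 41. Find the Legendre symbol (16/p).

1

Euler's criterion: (16/41) ≡ 16^20 (mod 41).
16^2 ≡ 10 (mod 41)
16^4 ≡ 18 (mod 41)
16^8 ≡ 37 (mod 41)
16^16 ≡ 16 (mod 41)
16^20 = 16^(16+4) ≡ 1 (mod 41).
Result is 1, so (16/41) = 1.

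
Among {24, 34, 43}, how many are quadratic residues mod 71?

(24/71) = +1 → QR.
(34/71) = -1 → non-residue.
(43/71) = +1 → QR.
Total quadratic residues among the 3: 2.

2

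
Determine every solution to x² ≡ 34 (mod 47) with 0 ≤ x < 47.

9, 38

Since 47 ≡ 3 (mod 4), a square root of 34 is 34^((47+1)/4) = 34^12 mod 47.
Repeated squaring: 34^2≡28, 34^4≡32, 34^8≡37 (mod 47).
34^12 = 34^(8+4) ≡ 9 (mod 47).
Check: 9² = 81 ≡ 34 (mod 47). The two roots are 9 and 38.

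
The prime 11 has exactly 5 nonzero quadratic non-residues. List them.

Square k = 1,…,5 (k and 11−k give the same square):
1²=1, 2²=4, 3²=9, 4²≡5, 5²≡3 (mod 11).
The residues are {1, 3, 4, 5, 9}; the non-residues are the remaining 5 nonzero classes.

2 6 7 8 10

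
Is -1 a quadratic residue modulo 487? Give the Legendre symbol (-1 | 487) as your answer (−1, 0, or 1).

Euler's criterion: (-1/487) ≡ 486^243 (mod 487).
486^2 ≡ 1 (mod 487)
486^4 ≡ 1 (mod 487)
486^8 ≡ 1 (mod 487)
486^16 ≡ 1 (mod 487)
486^32 ≡ 1 (mod 487)
486^64 ≡ 1 (mod 487)
486^128 ≡ 1 (mod 487)
486^243 = 486^(128+64+32+16+2+1) ≡ 486 (mod 487).
Result is 486 ≡ −1, so (-1/487) = −1.

-1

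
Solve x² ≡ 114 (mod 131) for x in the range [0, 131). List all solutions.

30, 101

Since 131 ≡ 3 (mod 4), a square root of 114 is 114^((131+1)/4) = 114^33 mod 131.
Repeated squaring: 114^2≡27, 114^4≡74, 114^8≡105, 114^16≡21, 114^32≡48 (mod 131).
114^33 = 114^(32+1) ≡ 101 (mod 131).
Check: 101² = 10201 ≡ 114 (mod 131). The two roots are 30 and 101.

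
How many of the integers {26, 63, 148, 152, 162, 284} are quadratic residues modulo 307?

4

(26/307) = +1 → QR.
(63/307) = +1 → QR.
(148/307) = +1 → QR.
(152/307) = -1 → non-residue.
(162/307) = -1 → non-residue.
(284/307) = +1 → QR.
Total quadratic residues among the 6: 4.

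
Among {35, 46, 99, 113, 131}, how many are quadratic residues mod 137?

1

(35/137) = -1 → non-residue.
(46/137) = -1 → non-residue.
(99/137) = +1 → QR.
(113/137) = -1 → non-residue.
(131/137) = -1 → non-residue.
Total quadratic residues among the 5: 1.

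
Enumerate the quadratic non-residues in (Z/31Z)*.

Square k = 1,…,15 (k and 31−k give the same square):
1²=1, 2²=4, 3²=9, 4²=16, 5²=25, 6²≡5, 7²≡18, 8²≡2, 9²≡19, 10²≡7, 11²≡28, 12²≡20, 13²≡14, 14²≡10, 15²≡8 (mod 31).
The residues are {1, 2, 4, 5, 7, 8, 9, 10, 14, 16, 18, 19, 20, 25, 28}; the non-residues are the remaining 15 nonzero classes.

3, 6, 11, 12, 13, 15, 17, 21, 22, 23, 24, 26, 27, 29, 30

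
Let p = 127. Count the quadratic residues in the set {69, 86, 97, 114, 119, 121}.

(69/127) = +1 → QR.
(86/127) = -1 → non-residue.
(97/127) = -1 → non-residue.
(114/127) = -1 → non-residue.
(119/127) = -1 → non-residue.
(121/127) = +1 → QR.
Total quadratic residues among the 6: 2.

2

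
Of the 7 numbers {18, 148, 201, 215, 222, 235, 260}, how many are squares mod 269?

5

(18/269) = -1 → non-residue.
(148/269) = +1 → QR.
(201/269) = -1 → non-residue.
(215/269) = +1 → QR.
(222/269) = +1 → QR.
(235/269) = +1 → QR.
(260/269) = +1 → QR.
Total quadratic residues among the 7: 5.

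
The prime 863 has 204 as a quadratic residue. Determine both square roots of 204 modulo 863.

228, 635

Since 863 ≡ 3 (mod 4), a square root of 204 is 204^((863+1)/4) = 204^216 mod 863.
Repeated squaring: 204^2≡192, 204^4≡618, 204^8≡478, 204^16≡652, 204^32≡508, 204^64≡27, 204^128≡729 (mod 863).
204^216 = 204^(128+64+16+8) ≡ 228 (mod 863).
Check: 228² = 51984 ≡ 204 (mod 863). The two roots are 228 and 635.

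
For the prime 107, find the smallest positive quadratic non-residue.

(2/107) = −1, so 2 is the smallest positive non-residue mod 107.

2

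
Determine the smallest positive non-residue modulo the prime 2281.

7

(2/2281) = +1, so 2 is a residue.
(3/2281) = +1, so 3 is a residue.
(4/2281) = +1, so 4 is a residue.
(5/2281) = +1, so 5 is a residue.
(6/2281) = +1, so 6 is a residue.
(7/2281) = −1, so 7 is the smallest positive non-residue mod 2281.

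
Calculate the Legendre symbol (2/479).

Pull out 2: since 479 ≡ 7 (mod 8), (2/479) = +1.
Reached (1/479) = 1. Collecting the sign flips along the way, the symbol is +1.

1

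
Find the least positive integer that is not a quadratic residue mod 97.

(2/97) = +1, so 2 is a residue.
(3/97) = +1, so 3 is a residue.
(4/97) = +1, so 4 is a residue.
(5/97) = −1, so 5 is the smallest positive non-residue mod 97.

5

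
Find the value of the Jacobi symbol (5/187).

-1

Reciprocity: 5 ≡ 1 and 187 ≡ 3 (mod 4), so (5/187) = +(187/5).
Reduce top mod 5: now compute (2/5).
Pull out 2: since 5 ≡ 5 (mod 8), (2/5) = -1.
Reached (1/5) = 1. Collecting the sign flips along the way, the symbol is -1.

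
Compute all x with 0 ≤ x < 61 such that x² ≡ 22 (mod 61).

12, 49

61 ≡ 1 (mod 4), so we find a root by search.
Trying successive values, 12² = 144 ≡ 22 (mod 61). The other root is 61 − 12 = 49.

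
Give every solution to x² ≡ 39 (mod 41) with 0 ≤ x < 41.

41 ≡ 1 (mod 4), so we find a root by search.
Trying successive values, 11² = 121 ≡ 39 (mod 41). The other root is 41 − 11 = 30.

11, 30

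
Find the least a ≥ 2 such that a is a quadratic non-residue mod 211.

(2/211) = −1, so 2 is the smallest positive non-residue mod 211.

2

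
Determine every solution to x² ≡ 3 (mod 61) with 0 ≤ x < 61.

8, 53

61 ≡ 1 (mod 4), so we find a root by search.
Trying successive values, 8² = 64 ≡ 3 (mod 61). The other root is 61 − 8 = 53.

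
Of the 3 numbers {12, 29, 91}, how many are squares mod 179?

(12/179) = +1 → QR.
(29/179) = +1 → QR.
(91/179) = -1 → non-residue.
Total quadratic residues among the 3: 2.

2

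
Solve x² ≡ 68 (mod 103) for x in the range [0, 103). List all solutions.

Since 103 ≡ 3 (mod 4), a square root of 68 is 68^((103+1)/4) = 68^26 mod 103.
Repeated squaring: 68^2≡92, 68^4≡18, 68^8≡15, 68^16≡19 (mod 103).
68^26 = 68^(16+8+2) ≡ 58 (mod 103).
Check: 58² = 3364 ≡ 68 (mod 103). The two roots are 45 and 58.

45, 58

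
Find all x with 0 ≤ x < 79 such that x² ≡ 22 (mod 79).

38, 41

Since 79 ≡ 3 (mod 4), a square root of 22 is 22^((79+1)/4) = 22^20 mod 79.
Repeated squaring: 22^2≡10, 22^4≡21, 22^8≡46, 22^16≡62 (mod 79).
22^20 = 22^(16+4) ≡ 38 (mod 79).
Check: 38² = 1444 ≡ 22 (mod 79). The two roots are 38 and 41.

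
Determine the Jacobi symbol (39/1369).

Reciprocity: 39 ≡ 3 and 1369 ≡ 1 (mod 4), so (39/1369) = +(1369/39).
Reduce top mod 39: now compute (4/39).
Pull out 2^2: since 39 ≡ 7 (mod 8), (2/39) = +1, so (2/39)^2 = +1.
Reached (1/39) = 1. Collecting the sign flips along the way, the symbol is +1.

1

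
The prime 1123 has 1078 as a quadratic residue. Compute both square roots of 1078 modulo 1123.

174, 949

Since 1123 ≡ 3 (mod 4), a square root of 1078 is 1078^((1123+1)/4) = 1078^281 mod 1123.
Repeated squaring: 1078^2≡902, 1078^4≡552, 1078^8≡371, 1078^16≡635, 1078^32≡68, 1078^64≡132, 1078^128≡579, 1078^256≡587 (mod 1123).
1078^281 = 1078^(256+16+8+1) ≡ 949 (mod 1123).
Check: 949² = 900601 ≡ 1078 (mod 1123). The two roots are 174 and 949.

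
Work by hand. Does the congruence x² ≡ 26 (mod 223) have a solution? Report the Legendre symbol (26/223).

-1

Pull out 2: since 223 ≡ 7 (mod 8), (2/223) = +1.
Reciprocity: 13 ≡ 1 and 223 ≡ 3 (mod 4), so (13/223) = +(223/13).
Reduce top mod 13: now compute (2/13).
Pull out 2: since 13 ≡ 5 (mod 8), (2/13) = -1.
Reached (1/13) = 1. Collecting the sign flips along the way, the symbol is -1.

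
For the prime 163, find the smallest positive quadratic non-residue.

2

(2/163) = −1, so 2 is the smallest positive non-residue mod 163.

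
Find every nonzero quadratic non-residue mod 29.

Square k = 1,…,14 (k and 29−k give the same square):
1²=1, 2²=4, 3²=9, 4²=16, 5²=25, 6²≡7, 7²≡20, 8²≡6, 9²≡23, 10²≡13, 11²≡5, 12²≡28, 13²≡24, 14²≡22 (mod 29).
The residues are {1, 4, 5, 6, 7, 9, 13, 16, 20, 22, 23, 24, 25, 28}; the non-residues are the remaining 14 nonzero classes.

2,3,8,10,11,12,14,15,17,18,19,21,26,27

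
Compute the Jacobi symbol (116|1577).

Pull out 2^2: since 1577 ≡ 1 (mod 8), (2/1577) = +1, so (2/1577)^2 = +1.
Reciprocity: 29 ≡ 1 and 1577 ≡ 1 (mod 4), so (29/1577) = +(1577/29).
Reduce top mod 29: now compute (11/29).
Reciprocity: 11 ≡ 3 and 29 ≡ 1 (mod 4), so (11/29) = +(29/11).
Reduce top mod 11: now compute (7/11).
Reciprocity: 7 ≡ 3 and 11 ≡ 3 (mod 4), so (7/11) = −(11/7).
Reduce top mod 7: now compute (4/7).
Pull out 2^2: since 7 ≡ 7 (mod 8), (2/7) = +1, so (2/7)^2 = +1.
Reached (1/7) = 1. Collecting the sign flips along the way, the symbol is -1.

-1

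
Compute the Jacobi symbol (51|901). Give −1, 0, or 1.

Reciprocity: 51 ≡ 3 and 901 ≡ 1 (mod 4), so (51/901) = +(901/51).
Reduce top mod 51: now compute (34/51).
Pull out 2: since 51 ≡ 3 (mod 8), (2/51) = -1.
Reciprocity: 17 ≡ 1 and 51 ≡ 3 (mod 4), so (17/51) = +(51/17).
Reduce top mod 17: now compute (0/17).
Top reduces to 0: gcd > 1, so the symbol is 0.

0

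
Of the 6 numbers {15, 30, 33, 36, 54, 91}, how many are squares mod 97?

4

(15/97) = -1 → non-residue.
(30/97) = -1 → non-residue.
(33/97) = +1 → QR.
(36/97) = +1 → QR.
(54/97) = +1 → QR.
(91/97) = +1 → QR.
Total quadratic residues among the 6: 4.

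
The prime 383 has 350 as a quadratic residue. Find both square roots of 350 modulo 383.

73, 310

Since 383 ≡ 3 (mod 4), a square root of 350 is 350^((383+1)/4) = 350^96 mod 383.
Repeated squaring: 350^2≡323, 350^4≡153, 350^8≡46, 350^16≡201, 350^32≡186, 350^64≡126 (mod 383).
350^96 = 350^(64+32) ≡ 73 (mod 383).
Check: 73² = 5329 ≡ 350 (mod 383). The two roots are 73 and 310.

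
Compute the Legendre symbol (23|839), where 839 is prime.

Reciprocity: 23 ≡ 3 and 839 ≡ 3 (mod 4), so (23/839) = −(839/23).
Reduce top mod 23: now compute (11/23).
Reciprocity: 11 ≡ 3 and 23 ≡ 3 (mod 4), so (11/23) = −(23/11).
Reduce top mod 11: now compute (1/11).
Reached (1/11) = 1. Collecting the sign flips along the way, the symbol is +1.

1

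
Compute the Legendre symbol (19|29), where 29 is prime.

-1

Reciprocity: 19 ≡ 3 and 29 ≡ 1 (mod 4), so (19/29) = +(29/19).
Reduce top mod 19: now compute (10/19).
Pull out 2: since 19 ≡ 3 (mod 8), (2/19) = -1.
Reciprocity: 5 ≡ 1 and 19 ≡ 3 (mod 4), so (5/19) = +(19/5).
Reduce top mod 5: now compute (4/5).
Pull out 2^2: since 5 ≡ 5 (mod 8), (2/5) = -1, so (2/5)^2 = +1.
Reached (1/5) = 1. Collecting the sign flips along the way, the symbol is -1.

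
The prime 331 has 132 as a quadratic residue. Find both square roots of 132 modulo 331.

146, 185

Since 331 ≡ 3 (mod 4), a square root of 132 is 132^((331+1)/4) = 132^83 mod 331.
Repeated squaring: 132^2≡212, 132^4≡259, 132^8≡219, 132^16≡297, 132^32≡163, 132^64≡89 (mod 331).
132^83 = 132^(64+16+2+1) ≡ 146 (mod 331).
Check: 146² = 21316 ≡ 132 (mod 331). The two roots are 146 and 185.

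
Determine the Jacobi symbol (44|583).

Pull out 2^2: since 583 ≡ 7 (mod 8), (2/583) = +1, so (2/583)^2 = +1.
Reciprocity: 11 ≡ 3 and 583 ≡ 3 (mod 4), so (11/583) = −(583/11).
Reduce top mod 11: now compute (0/11).
Top reduces to 0: gcd > 1, so the symbol is 0.

0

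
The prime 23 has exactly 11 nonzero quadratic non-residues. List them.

Square k = 1,…,11 (k and 23−k give the same square):
1²=1, 2²=4, 3²=9, 4²=16, 5²≡2, 6²≡13, 7²≡3, 8²≡18, 9²≡12, 10²≡8, 11²≡6 (mod 23).
The residues are {1, 2, 3, 4, 6, 8, 9, 12, 13, 16, 18}; the non-residues are the remaining 11 nonzero classes.

5,7,10,11,14,15,17,19,20,21,22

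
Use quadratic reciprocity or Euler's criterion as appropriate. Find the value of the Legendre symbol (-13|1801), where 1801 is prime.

First reduce: -13 ≡ 1788 (mod 1801).
Pull out 2^2: since 1801 ≡ 1 (mod 8), (2/1801) = +1, so (2/1801)^2 = +1.
Reciprocity: 447 ≡ 3 and 1801 ≡ 1 (mod 4), so (447/1801) = +(1801/447).
Reduce top mod 447: now compute (13/447).
Reciprocity: 13 ≡ 1 and 447 ≡ 3 (mod 4), so (13/447) = +(447/13).
Reduce top mod 13: now compute (5/13).
Reciprocity: 5 ≡ 1 and 13 ≡ 1 (mod 4), so (5/13) = +(13/5).
Reduce top mod 5: now compute (3/5).
Reciprocity: 3 ≡ 3 and 5 ≡ 1 (mod 4), so (3/5) = +(5/3).
Reduce top mod 3: now compute (2/3).
Pull out 2: since 3 ≡ 3 (mod 8), (2/3) = -1.
Reached (1/3) = 1. Collecting the sign flips along the way, the symbol is -1.

-1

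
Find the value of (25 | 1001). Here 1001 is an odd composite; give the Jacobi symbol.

1

Reciprocity: 25 ≡ 1 and 1001 ≡ 1 (mod 4), so (25/1001) = +(1001/25).
Reduce top mod 25: now compute (1/25).
Reached (1/25) = 1. Collecting the sign flips along the way, the symbol is +1.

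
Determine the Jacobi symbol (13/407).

Reciprocity: 13 ≡ 1 and 407 ≡ 3 (mod 4), so (13/407) = +(407/13).
Reduce top mod 13: now compute (4/13).
Pull out 2^2: since 13 ≡ 5 (mod 8), (2/13) = -1, so (2/13)^2 = +1.
Reached (1/13) = 1. Collecting the sign flips along the way, the symbol is +1.

1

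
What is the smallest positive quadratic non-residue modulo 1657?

(2/1657) = +1, so 2 is a residue.
(3/1657) = +1, so 3 is a residue.
(4/1657) = +1, so 4 is a residue.
(5/1657) = −1, so 5 is the smallest positive non-residue mod 1657.

5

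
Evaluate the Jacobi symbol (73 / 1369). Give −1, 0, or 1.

1

Reciprocity: 73 ≡ 1 and 1369 ≡ 1 (mod 4), so (73/1369) = +(1369/73).
Reduce top mod 73: now compute (55/73).
Reciprocity: 55 ≡ 3 and 73 ≡ 1 (mod 4), so (55/73) = +(73/55).
Reduce top mod 55: now compute (18/55).
Pull out 2: since 55 ≡ 7 (mod 8), (2/55) = +1.
Reciprocity: 9 ≡ 1 and 55 ≡ 3 (mod 4), so (9/55) = +(55/9).
Reduce top mod 9: now compute (1/9).
Reached (1/9) = 1. Collecting the sign flips along the way, the symbol is +1.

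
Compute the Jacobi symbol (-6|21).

0

First reduce: -6 ≡ 15 (mod 21).
Reciprocity: 15 ≡ 3 and 21 ≡ 1 (mod 4), so (15/21) = +(21/15).
Reduce top mod 15: now compute (6/15).
Pull out 2: since 15 ≡ 7 (mod 8), (2/15) = +1.
Reciprocity: 3 ≡ 3 and 15 ≡ 3 (mod 4), so (3/15) = −(15/3).
Reduce top mod 3: now compute (0/3).
Top reduces to 0: gcd > 1, so the symbol is 0.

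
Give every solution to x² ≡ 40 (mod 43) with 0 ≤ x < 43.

Since 43 ≡ 3 (mod 4), a square root of 40 is 40^((43+1)/4) = 40^11 mod 43.
Repeated squaring: 40^2≡9, 40^4≡38, 40^8≡25 (mod 43).
40^11 = 40^(8+2+1) ≡ 13 (mod 43).
Check: 13² = 169 ≡ 40 (mod 43). The two roots are 13 and 30.

13, 30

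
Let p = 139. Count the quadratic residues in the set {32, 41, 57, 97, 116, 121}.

(32/139) = -1 → non-residue.
(41/139) = +1 → QR.
(57/139) = +1 → QR.
(97/139) = -1 → non-residue.
(116/139) = +1 → QR.
(121/139) = +1 → QR.
Total quadratic residues among the 6: 4.

4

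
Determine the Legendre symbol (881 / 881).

First reduce: 881 ≡ 0 (mod 881).
Top reduces to 0: gcd > 1, so the symbol is 0.

0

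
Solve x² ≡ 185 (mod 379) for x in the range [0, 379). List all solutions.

Since 379 ≡ 3 (mod 4), a square root of 185 is 185^((379+1)/4) = 185^95 mod 379.
Repeated squaring: 185^2≡115, 185^4≡339, 185^8≡84, 185^16≡234, 185^32≡180, 185^64≡185 (mod 379).
185^95 = 185^(64+16+8+4+2+1) ≡ 180 (mod 379).
Check: 180² = 32400 ≡ 185 (mod 379). The two roots are 180 and 199.

180, 199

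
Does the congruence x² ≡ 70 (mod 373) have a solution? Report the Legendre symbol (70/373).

Pull out 2: since 373 ≡ 5 (mod 8), (2/373) = -1.
Reciprocity: 35 ≡ 3 and 373 ≡ 1 (mod 4), so (35/373) = +(373/35).
Reduce top mod 35: now compute (23/35).
Reciprocity: 23 ≡ 3 and 35 ≡ 3 (mod 4), so (23/35) = −(35/23).
Reduce top mod 23: now compute (12/23).
Pull out 2^2: since 23 ≡ 7 (mod 8), (2/23) = +1, so (2/23)^2 = +1.
Reciprocity: 3 ≡ 3 and 23 ≡ 3 (mod 4), so (3/23) = −(23/3).
Reduce top mod 3: now compute (2/3).
Pull out 2: since 3 ≡ 3 (mod 8), (2/3) = -1.
Reached (1/3) = 1. Collecting the sign flips along the way, the symbol is +1.

1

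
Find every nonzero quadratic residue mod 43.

Square k = 1,…,21 (k and 43−k give the same square):
1²=1, 2²=4, 3²=9, 4²=16, 5²=25, 6²=36, 7²≡6, 8²≡21, 9²≡38, 10²≡14, 11²≡35, 12²≡15, 13²≡40, 14²≡24, 15²≡10, 16²≡41, 17²≡31, 18²≡23, 19²≡17, 20²≡13, 21²≡11 (mod 43).
So the quadratic residues mod 43 are {1, 4, 6, 9, 10, 11, 13, 14, 15, 16, 17, 21, 23, 24, 25, 31, 35, 36, 38, 40, 41}.

1,4,6,9,10,11,13,14,15,16,17,21,23,24,25,31,35,36,38,40,41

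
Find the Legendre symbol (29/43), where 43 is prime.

-1

Reciprocity: 29 ≡ 1 and 43 ≡ 3 (mod 4), so (29/43) = +(43/29).
Reduce top mod 29: now compute (14/29).
Pull out 2: since 29 ≡ 5 (mod 8), (2/29) = -1.
Reciprocity: 7 ≡ 3 and 29 ≡ 1 (mod 4), so (7/29) = +(29/7).
Reduce top mod 7: now compute (1/7).
Reached (1/7) = 1. Collecting the sign flips along the way, the symbol is -1.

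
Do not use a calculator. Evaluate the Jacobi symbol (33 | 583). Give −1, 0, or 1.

0

Reciprocity: 33 ≡ 1 and 583 ≡ 3 (mod 4), so (33/583) = +(583/33).
Reduce top mod 33: now compute (22/33).
Pull out 2: since 33 ≡ 1 (mod 8), (2/33) = +1.
Reciprocity: 11 ≡ 3 and 33 ≡ 1 (mod 4), so (11/33) = +(33/11).
Reduce top mod 11: now compute (0/11).
Top reduces to 0: gcd > 1, so the symbol is 0.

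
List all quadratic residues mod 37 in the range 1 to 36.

1, 3, 4, 7, 9, 10, 11, 12, 16, 21, 25, 26, 27, 28, 30, 33, 34, 36

Square k = 1,…,18 (k and 37−k give the same square):
1²=1, 2²=4, 3²=9, 4²=16, 5²=25, 6²=36, 7²≡12, 8²≡27, 9²≡7, 10²≡26, 11²≡10, 12²≡33, 13²≡21, 14²≡11, 15²≡3, 16²≡34, 17²≡30, 18²≡28 (mod 37).
So the quadratic residues mod 37 are {1, 3, 4, 7, 9, 10, 11, 12, 16, 21, 25, 26, 27, 28, 30, 33, 34, 36}.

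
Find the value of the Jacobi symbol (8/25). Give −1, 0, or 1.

Pull out 2^3: since 25 ≡ 1 (mod 8), (2/25) = +1, so (2/25)^3 = +1.
Reached (1/25) = 1. Collecting the sign flips along the way, the symbol is +1.

1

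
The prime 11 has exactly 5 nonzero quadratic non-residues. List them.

Square k = 1,…,5 (k and 11−k give the same square):
1²=1, 2²=4, 3²=9, 4²≡5, 5²≡3 (mod 11).
The residues are {1, 3, 4, 5, 9}; the non-residues are the remaining 5 nonzero classes.

2,6,7,8,10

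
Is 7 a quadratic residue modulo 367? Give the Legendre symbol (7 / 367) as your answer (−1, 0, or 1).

Euler's criterion: (7/367) ≡ 7^183 (mod 367).
7^2 ≡ 49 (mod 367)
7^4 ≡ 199 (mod 367)
7^8 ≡ 332 (mod 367)
7^16 ≡ 124 (mod 367)
7^32 ≡ 329 (mod 367)
7^64 ≡ 343 (mod 367)
7^128 ≡ 209 (mod 367)
7^183 = 7^(128+32+16+4+2+1) ≡ 1 (mod 367).
Result is 1, so (7/367) = 1.

1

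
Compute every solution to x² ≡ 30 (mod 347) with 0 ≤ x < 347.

77, 270

Since 347 ≡ 3 (mod 4), a square root of 30 is 30^((347+1)/4) = 30^87 mod 347.
Repeated squaring: 30^2≡206, 30^4≡102, 30^8≡341, 30^16≡36, 30^32≡255, 30^64≡136 (mod 347).
30^87 = 30^(64+16+4+2+1) ≡ 270 (mod 347).
Check: 270² = 72900 ≡ 30 (mod 347). The two roots are 77 and 270.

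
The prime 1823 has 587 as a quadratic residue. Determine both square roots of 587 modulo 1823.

434, 1389

Since 1823 ≡ 3 (mod 4), a square root of 587 is 587^((1823+1)/4) = 587^456 mod 1823.
Repeated squaring: 587^2≡22, 587^4≡484, 587^8≡912, 587^16≡456, 587^32≡114, 587^64≡235, 587^128≡535, 587^256≡14 (mod 1823).
587^456 = 587^(256+128+64+8) ≡ 1389 (mod 1823).
Check: 1389² = 1929321 ≡ 587 (mod 1823). The two roots are 434 and 1389.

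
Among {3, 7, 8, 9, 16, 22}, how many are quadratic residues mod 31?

4

(3/31) = -1 → non-residue.
(7/31) = +1 → QR.
(8/31) = +1 → QR.
(9/31) = +1 → QR.
(16/31) = +1 → QR.
(22/31) = -1 → non-residue.
Total quadratic residues among the 6: 4.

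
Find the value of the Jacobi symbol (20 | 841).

1

Pull out 2^2: since 841 ≡ 1 (mod 8), (2/841) = +1, so (2/841)^2 = +1.
Reciprocity: 5 ≡ 1 and 841 ≡ 1 (mod 4), so (5/841) = +(841/5).
Reduce top mod 5: now compute (1/5).
Reached (1/5) = 1. Collecting the sign flips along the way, the symbol is +1.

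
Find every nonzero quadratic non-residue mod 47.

Square k = 1,…,23 (k and 47−k give the same square):
1²=1, 2²=4, 3²=9, 4²=16, 5²=25, 6²=36, 7²≡2, 8²≡17, 9²≡34, 10²≡6, 11²≡27, 12²≡3, 13²≡28, 14²≡8, 15²≡37, 16²≡21, 17²≡7, 18²≡42, 19²≡32, 20²≡24, 21²≡18, 22²≡14, 23²≡12 (mod 47).
The residues are {1, 2, 3, 4, 6, 7, 8, 9, 12, 14, 16, 17, 18, 21, 24, 25, 27, 28, 32, 34, 36, 37, 42}; the non-residues are the remaining 23 nonzero classes.

5, 10, 11, 13, 15, 19, 20, 22, 23, 26, 29, 30, 31, 33, 35, 38, 39, 40, 41, 43, 44, 45, 46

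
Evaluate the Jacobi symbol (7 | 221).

Reciprocity: 7 ≡ 3 and 221 ≡ 1 (mod 4), so (7/221) = +(221/7).
Reduce top mod 7: now compute (4/7).
Pull out 2^2: since 7 ≡ 7 (mod 8), (2/7) = +1, so (2/7)^2 = +1.
Reached (1/7) = 1. Collecting the sign flips along the way, the symbol is +1.

1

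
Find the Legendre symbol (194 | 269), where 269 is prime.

-1

Euler's criterion: (194/269) ≡ 194^134 (mod 269).
194^2 ≡ 245 (mod 269)
194^4 ≡ 38 (mod 269)
194^8 ≡ 99 (mod 269)
194^16 ≡ 117 (mod 269)
194^32 ≡ 239 (mod 269)
194^64 ≡ 93 (mod 269)
194^128 ≡ 41 (mod 269)
194^134 = 194^(128+4+2) ≡ 268 (mod 269).
Result is 268 ≡ −1, so (194/269) = −1.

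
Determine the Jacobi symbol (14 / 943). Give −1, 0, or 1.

Pull out 2: since 943 ≡ 7 (mod 8), (2/943) = +1.
Reciprocity: 7 ≡ 3 and 943 ≡ 3 (mod 4), so (7/943) = −(943/7).
Reduce top mod 7: now compute (5/7).
Reciprocity: 5 ≡ 1 and 7 ≡ 3 (mod 4), so (5/7) = +(7/5).
Reduce top mod 5: now compute (2/5).
Pull out 2: since 5 ≡ 5 (mod 8), (2/5) = -1.
Reached (1/5) = 1. Collecting the sign flips along the way, the symbol is +1.

1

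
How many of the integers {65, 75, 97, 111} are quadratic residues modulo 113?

(65/113) = -1 → non-residue.
(75/113) = -1 → non-residue.
(97/113) = +1 → QR.
(111/113) = +1 → QR.
Total quadratic residues among the 4: 2.

2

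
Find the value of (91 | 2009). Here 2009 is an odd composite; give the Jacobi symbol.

0

Reciprocity: 91 ≡ 3 and 2009 ≡ 1 (mod 4), so (91/2009) = +(2009/91).
Reduce top mod 91: now compute (7/91).
Reciprocity: 7 ≡ 3 and 91 ≡ 3 (mod 4), so (7/91) = −(91/7).
Reduce top mod 7: now compute (0/7).
Top reduces to 0: gcd > 1, so the symbol is 0.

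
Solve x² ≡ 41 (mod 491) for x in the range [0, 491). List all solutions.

63, 428

Since 491 ≡ 3 (mod 4), a square root of 41 is 41^((491+1)/4) = 41^123 mod 491.
Repeated squaring: 41^2≡208, 41^4≡56, 41^8≡190, 41^16≡257, 41^32≡255, 41^64≡213 (mod 491).
41^123 = 41^(64+32+16+8+2+1) ≡ 428 (mod 491).
Check: 428² = 183184 ≡ 41 (mod 491). The two roots are 63 and 428.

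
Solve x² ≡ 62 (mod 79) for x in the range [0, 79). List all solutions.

33, 46

Since 79 ≡ 3 (mod 4), a square root of 62 is 62^((79+1)/4) = 62^20 mod 79.
Repeated squaring: 62^2≡52, 62^4≡18, 62^8≡8, 62^16≡64 (mod 79).
62^20 = 62^(16+4) ≡ 46 (mod 79).
Check: 46² = 2116 ≡ 62 (mod 79). The two roots are 33 and 46.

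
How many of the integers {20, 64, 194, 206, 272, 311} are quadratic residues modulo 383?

(20/383) = -1 → non-residue.
(64/383) = +1 → QR.
(194/383) = -1 → non-residue.
(206/383) = +1 → QR.
(272/383) = +1 → QR.
(311/383) = -1 → non-residue.
Total quadratic residues among the 6: 3.

3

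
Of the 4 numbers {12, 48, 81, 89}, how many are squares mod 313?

(12/313) = +1 → QR.
(48/313) = +1 → QR.
(81/313) = +1 → QR.
(89/313) = -1 → non-residue.
Total quadratic residues among the 4: 3.

3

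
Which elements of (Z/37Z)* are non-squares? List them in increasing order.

2,5,6,8,13,14,15,17,18,19,20,22,23,24,29,31,32,35

Square k = 1,…,18 (k and 37−k give the same square):
1²=1, 2²=4, 3²=9, 4²=16, 5²=25, 6²=36, 7²≡12, 8²≡27, 9²≡7, 10²≡26, 11²≡10, 12²≡33, 13²≡21, 14²≡11, 15²≡3, 16²≡34, 17²≡30, 18²≡28 (mod 37).
The residues are {1, 3, 4, 7, 9, 10, 11, 12, 16, 21, 25, 26, 27, 28, 30, 33, 34, 36}; the non-residues are the remaining 18 nonzero classes.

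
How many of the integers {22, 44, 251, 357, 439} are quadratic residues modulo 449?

(22/449) = +1 → QR.
(44/449) = +1 → QR.
(251/449) = +1 → QR.
(357/449) = +1 → QR.
(439/449) = +1 → QR.
Total quadratic residues among the 5: 5.

5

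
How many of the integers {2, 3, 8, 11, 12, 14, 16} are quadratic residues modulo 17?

(2/17) = +1 → QR.
(3/17) = -1 → non-residue.
(8/17) = +1 → QR.
(11/17) = -1 → non-residue.
(12/17) = -1 → non-residue.
(14/17) = -1 → non-residue.
(16/17) = +1 → QR.
Total quadratic residues among the 7: 3.

3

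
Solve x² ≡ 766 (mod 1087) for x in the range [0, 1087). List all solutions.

Since 1087 ≡ 3 (mod 4), a square root of 766 is 766^((1087+1)/4) = 766^272 mod 1087.
Repeated squaring: 766^2≡863, 766^4≡174, 766^8≡927, 766^16≡599, 766^32≡91, 766^64≡672, 766^128≡479, 766^256≡84 (mod 1087).
766^272 = 766^(256+16) ≡ 314 (mod 1087).
Check: 314² = 98596 ≡ 766 (mod 1087). The two roots are 314 and 773.

314, 773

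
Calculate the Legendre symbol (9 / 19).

1

Euler's criterion: (9/19) ≡ 9^9 (mod 19).
9^2 ≡ 5 (mod 19)
9^4 ≡ 6 (mod 19)
9^8 ≡ 17 (mod 19)
9^9 = 9^(8+1) ≡ 1 (mod 19).
Result is 1, so (9/19) = 1.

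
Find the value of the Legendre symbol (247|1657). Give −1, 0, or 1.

-1

Reciprocity: 247 ≡ 3 and 1657 ≡ 1 (mod 4), so (247/1657) = +(1657/247).
Reduce top mod 247: now compute (175/247).
Reciprocity: 175 ≡ 3 and 247 ≡ 3 (mod 4), so (175/247) = −(247/175).
Reduce top mod 175: now compute (72/175).
Pull out 2^3: since 175 ≡ 7 (mod 8), (2/175) = +1, so (2/175)^3 = +1.
Reciprocity: 9 ≡ 1 and 175 ≡ 3 (mod 4), so (9/175) = +(175/9).
Reduce top mod 9: now compute (4/9).
Pull out 2^2: since 9 ≡ 1 (mod 8), (2/9) = +1, so (2/9)^2 = +1.
Reached (1/9) = 1. Collecting the sign flips along the way, the symbol is -1.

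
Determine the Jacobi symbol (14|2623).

Pull out 2: since 2623 ≡ 7 (mod 8), (2/2623) = +1.
Reciprocity: 7 ≡ 3 and 2623 ≡ 3 (mod 4), so (7/2623) = −(2623/7).
Reduce top mod 7: now compute (5/7).
Reciprocity: 5 ≡ 1 and 7 ≡ 3 (mod 4), so (5/7) = +(7/5).
Reduce top mod 5: now compute (2/5).
Pull out 2: since 5 ≡ 5 (mod 8), (2/5) = -1.
Reached (1/5) = 1. Collecting the sign flips along the way, the symbol is +1.

1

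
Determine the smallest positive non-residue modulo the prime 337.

(2/337) = +1, so 2 is a residue.
(3/337) = +1, so 3 is a residue.
(4/337) = +1, so 4 is a residue.
(5/337) = −1, so 5 is the smallest positive non-residue mod 337.

5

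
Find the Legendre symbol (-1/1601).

1

First reduce: -1 ≡ 1600 (mod 1601).
Pull out 2^6: since 1601 ≡ 1 (mod 8), (2/1601) = +1, so (2/1601)^6 = +1.
Reciprocity: 25 ≡ 1 and 1601 ≡ 1 (mod 4), so (25/1601) = +(1601/25).
Reduce top mod 25: now compute (1/25).
Reached (1/25) = 1. Collecting the sign flips along the way, the symbol is +1.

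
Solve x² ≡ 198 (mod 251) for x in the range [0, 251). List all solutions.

Since 251 ≡ 3 (mod 4), a square root of 198 is 198^((251+1)/4) = 198^63 mod 251.
Repeated squaring: 198^2≡48, 198^4≡45, 198^8≡17, 198^16≡38, 198^32≡189 (mod 251).
198^63 = 198^(32+16+8+4+2+1) ≡ 169 (mod 251).
Check: 169² = 28561 ≡ 198 (mod 251). The two roots are 82 and 169.

82, 169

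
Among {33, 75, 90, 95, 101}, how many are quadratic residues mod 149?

2

(33/149) = +1 → QR.
(75/149) = -1 → non-residue.
(90/149) = -1 → non-residue.
(95/149) = +1 → QR.
(101/149) = -1 → non-residue.
Total quadratic residues among the 5: 2.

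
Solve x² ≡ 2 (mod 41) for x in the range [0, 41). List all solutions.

41 ≡ 1 (mod 4), so we find a root by search.
Trying successive values, 17² = 289 ≡ 2 (mod 41). The other root is 41 − 17 = 24.

17, 24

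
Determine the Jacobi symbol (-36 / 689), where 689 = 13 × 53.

First reduce: -36 ≡ 653 (mod 689).
Reciprocity: 653 ≡ 1 and 689 ≡ 1 (mod 4), so (653/689) = +(689/653).
Reduce top mod 653: now compute (36/653).
Pull out 2^2: since 653 ≡ 5 (mod 8), (2/653) = -1, so (2/653)^2 = +1.
Reciprocity: 9 ≡ 1 and 653 ≡ 1 (mod 4), so (9/653) = +(653/9).
Reduce top mod 9: now compute (5/9).
Reciprocity: 5 ≡ 1 and 9 ≡ 1 (mod 4), so (5/9) = +(9/5).
Reduce top mod 5: now compute (4/5).
Pull out 2^2: since 5 ≡ 5 (mod 8), (2/5) = -1, so (2/5)^2 = +1.
Reached (1/5) = 1. Collecting the sign flips along the way, the symbol is +1.

1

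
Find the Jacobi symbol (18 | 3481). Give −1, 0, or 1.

Pull out 2: since 3481 ≡ 1 (mod 8), (2/3481) = +1.
Reciprocity: 9 ≡ 1 and 3481 ≡ 1 (mod 4), so (9/3481) = +(3481/9).
Reduce top mod 9: now compute (7/9).
Reciprocity: 7 ≡ 3 and 9 ≡ 1 (mod 4), so (7/9) = +(9/7).
Reduce top mod 7: now compute (2/7).
Pull out 2: since 7 ≡ 7 (mod 8), (2/7) = +1.
Reached (1/7) = 1. Collecting the sign flips along the way, the symbol is +1.

1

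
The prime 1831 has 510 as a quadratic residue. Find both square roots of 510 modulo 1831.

Since 1831 ≡ 3 (mod 4), a square root of 510 is 510^((1831+1)/4) = 510^458 mod 1831.
Repeated squaring: 510^2≡98, 510^4≡449, 510^8≡191, 510^16≡1692, 510^32≡1011, 510^64≡423, 510^128≡1322, 510^256≡910 (mod 1831).
510^458 = 510^(256+128+64+8+2) ≡ 1107 (mod 1831).
Check: 1107² = 1225449 ≡ 510 (mod 1831). The two roots are 724 and 1107.

724, 1107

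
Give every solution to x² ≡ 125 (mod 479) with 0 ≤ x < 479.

Since 479 ≡ 3 (mod 4), a square root of 125 is 125^((479+1)/4) = 125^120 mod 479.
Repeated squaring: 125^2≡297, 125^4≡73, 125^8≡60, 125^16≡247, 125^32≡176, 125^64≡320 (mod 479).
125^120 = 125^(64+32+16+8) ≡ 110 (mod 479).
Check: 110² = 12100 ≡ 125 (mod 479). The two roots are 110 and 369.

110, 369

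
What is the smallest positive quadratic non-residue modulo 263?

5

(2/263) = +1, so 2 is a residue.
(3/263) = +1, so 3 is a residue.
(4/263) = +1, so 4 is a residue.
(5/263) = −1, so 5 is the smallest positive non-residue mod 263.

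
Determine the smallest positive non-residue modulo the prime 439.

(2/439) = +1, so 2 is a residue.
(3/439) = −1, so 3 is the smallest positive non-residue mod 439.

3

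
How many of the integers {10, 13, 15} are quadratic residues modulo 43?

(10/43) = +1 → QR.
(13/43) = +1 → QR.
(15/43) = +1 → QR.
Total quadratic residues among the 3: 3.

3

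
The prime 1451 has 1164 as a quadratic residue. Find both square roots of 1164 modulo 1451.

452, 999

Since 1451 ≡ 3 (mod 4), a square root of 1164 is 1164^((1451+1)/4) = 1164^363 mod 1451.
Repeated squaring: 1164^2≡1113, 1164^4≡1066, 1164^8≡223, 1164^16≡395, 1164^32≡768, 1164^64≡718, 1164^128≡419, 1164^256≡1441 (mod 1451).
1164^363 = 1164^(256+64+32+8+2+1) ≡ 452 (mod 1451).
Check: 452² = 204304 ≡ 1164 (mod 1451). The two roots are 452 and 999.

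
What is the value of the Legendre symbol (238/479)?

Pull out 2: since 479 ≡ 7 (mod 8), (2/479) = +1.
Reciprocity: 119 ≡ 3 and 479 ≡ 3 (mod 4), so (119/479) = −(479/119).
Reduce top mod 119: now compute (3/119).
Reciprocity: 3 ≡ 3 and 119 ≡ 3 (mod 4), so (3/119) = −(119/3).
Reduce top mod 3: now compute (2/3).
Pull out 2: since 3 ≡ 3 (mod 8), (2/3) = -1.
Reached (1/3) = 1. Collecting the sign flips along the way, the symbol is -1.

-1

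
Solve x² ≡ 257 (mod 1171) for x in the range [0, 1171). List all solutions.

142, 1029

Since 1171 ≡ 3 (mod 4), a square root of 257 is 257^((1171+1)/4) = 257^293 mod 1171.
Repeated squaring: 257^2≡473, 257^4≡68, 257^8≡1111, 257^16≡87, 257^32≡543, 257^64≡928, 257^128≡499, 257^256≡749 (mod 1171).
257^293 = 257^(256+32+4+1) ≡ 1029 (mod 1171).
Check: 1029² = 1058841 ≡ 257 (mod 1171). The two roots are 142 and 1029.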